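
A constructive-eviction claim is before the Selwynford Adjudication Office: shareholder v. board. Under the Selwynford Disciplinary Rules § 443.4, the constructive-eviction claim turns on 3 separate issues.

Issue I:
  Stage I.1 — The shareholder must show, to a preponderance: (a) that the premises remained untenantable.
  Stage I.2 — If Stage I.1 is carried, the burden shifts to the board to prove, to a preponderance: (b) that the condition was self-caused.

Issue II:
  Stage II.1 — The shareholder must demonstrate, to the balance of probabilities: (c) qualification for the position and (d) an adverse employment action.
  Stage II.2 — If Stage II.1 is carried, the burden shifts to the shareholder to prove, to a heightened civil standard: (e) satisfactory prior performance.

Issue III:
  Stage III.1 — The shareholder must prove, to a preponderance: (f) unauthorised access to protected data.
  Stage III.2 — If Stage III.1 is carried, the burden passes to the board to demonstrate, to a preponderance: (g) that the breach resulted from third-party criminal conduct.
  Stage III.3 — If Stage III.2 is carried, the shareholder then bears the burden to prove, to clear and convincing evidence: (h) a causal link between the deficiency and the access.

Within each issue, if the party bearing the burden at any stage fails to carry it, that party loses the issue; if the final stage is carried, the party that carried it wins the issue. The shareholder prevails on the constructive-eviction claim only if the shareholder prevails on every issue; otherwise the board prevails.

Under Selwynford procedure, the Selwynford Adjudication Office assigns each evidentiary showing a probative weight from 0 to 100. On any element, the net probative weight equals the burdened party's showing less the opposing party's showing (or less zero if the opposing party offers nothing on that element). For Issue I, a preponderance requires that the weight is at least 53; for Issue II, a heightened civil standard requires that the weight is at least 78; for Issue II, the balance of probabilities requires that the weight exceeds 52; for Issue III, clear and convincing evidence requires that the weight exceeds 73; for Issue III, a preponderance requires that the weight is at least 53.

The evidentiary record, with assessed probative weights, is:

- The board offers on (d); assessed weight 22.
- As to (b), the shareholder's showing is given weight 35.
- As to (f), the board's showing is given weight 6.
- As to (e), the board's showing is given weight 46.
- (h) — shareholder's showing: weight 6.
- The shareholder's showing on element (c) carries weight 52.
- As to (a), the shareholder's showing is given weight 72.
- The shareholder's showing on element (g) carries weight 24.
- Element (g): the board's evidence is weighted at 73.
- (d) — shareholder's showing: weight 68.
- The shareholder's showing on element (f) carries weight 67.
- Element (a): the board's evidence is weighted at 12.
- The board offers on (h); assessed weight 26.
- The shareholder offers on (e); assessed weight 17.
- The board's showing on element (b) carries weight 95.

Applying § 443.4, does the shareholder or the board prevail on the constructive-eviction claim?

board

— Issue I —
Stage I.1 (shareholder, a preponderance, weight is at least 53): (a) net 72−12=60 ≥ 53 — meets.
  All elements met. The burden passes to the board.
Stage I.2 (board, a preponderance, weight is at least 53): (b) net 95−35=60 ≥ 53 — meets.
  All elements met at the final stage.
All stages carried — the board prevails on this issue.
— Issue II —
Stage II.1 — burden on shareholder; standard: the balance of probabilities (weight exceeds 52).
    (c): 52 ≤ 52 [not met]
    (d): 68 − 22 = 46 ≤ 52 [not met]
  The shareholder does not carry Stage II.1.
The analysis ends at Stage II.1; the board prevails on this issue.
— Issue III —
At Stage III.1 the shareholder must meet a preponderance (weight is at least 53): on (f) the weight is 67 less the opposing 6 gives net 61, which does reach 53, so (f) meets the standard.
  All elements met. The burden passes to the board.
At Stage III.2 the board must meet a preponderance (weight is at least 53): on (g) the weight is 73 less the opposing 24 gives net 49, which does not reach 53, so (g) does not meet the standard.
  The board does not carry Stage III.2.
The analysis ends at Stage III.2; the shareholder prevails on this issue.
Per-issue: Issue I → board; Issue II → board; Issue III → shareholder. The shareholder must prevail on every issue; overall, the board prevails.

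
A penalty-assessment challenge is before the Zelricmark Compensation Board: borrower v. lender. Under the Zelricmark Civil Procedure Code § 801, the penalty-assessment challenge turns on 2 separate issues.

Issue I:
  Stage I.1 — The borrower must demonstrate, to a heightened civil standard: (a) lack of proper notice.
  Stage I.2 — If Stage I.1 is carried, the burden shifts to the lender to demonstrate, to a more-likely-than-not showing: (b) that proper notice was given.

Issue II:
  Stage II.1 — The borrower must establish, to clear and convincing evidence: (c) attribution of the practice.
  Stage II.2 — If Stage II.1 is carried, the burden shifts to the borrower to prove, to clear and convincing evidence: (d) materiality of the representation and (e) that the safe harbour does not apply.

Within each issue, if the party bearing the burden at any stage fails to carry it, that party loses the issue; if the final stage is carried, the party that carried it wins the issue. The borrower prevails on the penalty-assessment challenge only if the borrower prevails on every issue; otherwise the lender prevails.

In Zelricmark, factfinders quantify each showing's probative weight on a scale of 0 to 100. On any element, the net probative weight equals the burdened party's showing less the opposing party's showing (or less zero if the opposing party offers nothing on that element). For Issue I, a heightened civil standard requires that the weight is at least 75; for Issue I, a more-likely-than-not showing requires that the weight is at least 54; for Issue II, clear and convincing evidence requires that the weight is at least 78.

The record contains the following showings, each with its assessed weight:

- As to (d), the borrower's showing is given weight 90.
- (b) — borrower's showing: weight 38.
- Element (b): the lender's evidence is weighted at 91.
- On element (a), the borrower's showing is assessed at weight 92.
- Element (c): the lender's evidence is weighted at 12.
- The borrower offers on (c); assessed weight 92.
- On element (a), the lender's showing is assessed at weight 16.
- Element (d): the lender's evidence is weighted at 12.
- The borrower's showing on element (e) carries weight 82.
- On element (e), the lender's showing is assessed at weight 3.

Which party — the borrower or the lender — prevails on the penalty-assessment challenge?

— Issue I —
Stage I.1 (borrower, a heightened civil standard, weight is at least 75): (a) net 92−16=76 ≥ 75 — meets.
  The borrower carries Stage I.1; the lender now bears the burden.
Stage I.2 (lender, a more-likely-than-not showing, weight is at least 54): (b) net 91−38=53 < 54 — fails.
  Not every element is met, so the lender fails to carry Stage I.2.
So the borrower prevails on this issue.
— Issue II —
Stage II.1 (borrower, clear and convincing evidence, weight is at least 78): (c) net 92−12=80 ≥ 78 — meets.
  Stage II.1 is satisfied; the borrower continues to bear the burden.
Stage II.2 (borrower, clear and convincing evidence, weight is at least 78): (d) net 90−12=78 ≥ 78 — meets; (e) net 82−3=79 ≥ 78 — meets.
  Stage II.2 carried; the final stage is satisfied.
All stages carried — the borrower prevails on this issue.
Per-issue: Issue I → borrower; Issue II → borrower. The borrower must prevail on every issue; overall, the borrower prevails.

borrower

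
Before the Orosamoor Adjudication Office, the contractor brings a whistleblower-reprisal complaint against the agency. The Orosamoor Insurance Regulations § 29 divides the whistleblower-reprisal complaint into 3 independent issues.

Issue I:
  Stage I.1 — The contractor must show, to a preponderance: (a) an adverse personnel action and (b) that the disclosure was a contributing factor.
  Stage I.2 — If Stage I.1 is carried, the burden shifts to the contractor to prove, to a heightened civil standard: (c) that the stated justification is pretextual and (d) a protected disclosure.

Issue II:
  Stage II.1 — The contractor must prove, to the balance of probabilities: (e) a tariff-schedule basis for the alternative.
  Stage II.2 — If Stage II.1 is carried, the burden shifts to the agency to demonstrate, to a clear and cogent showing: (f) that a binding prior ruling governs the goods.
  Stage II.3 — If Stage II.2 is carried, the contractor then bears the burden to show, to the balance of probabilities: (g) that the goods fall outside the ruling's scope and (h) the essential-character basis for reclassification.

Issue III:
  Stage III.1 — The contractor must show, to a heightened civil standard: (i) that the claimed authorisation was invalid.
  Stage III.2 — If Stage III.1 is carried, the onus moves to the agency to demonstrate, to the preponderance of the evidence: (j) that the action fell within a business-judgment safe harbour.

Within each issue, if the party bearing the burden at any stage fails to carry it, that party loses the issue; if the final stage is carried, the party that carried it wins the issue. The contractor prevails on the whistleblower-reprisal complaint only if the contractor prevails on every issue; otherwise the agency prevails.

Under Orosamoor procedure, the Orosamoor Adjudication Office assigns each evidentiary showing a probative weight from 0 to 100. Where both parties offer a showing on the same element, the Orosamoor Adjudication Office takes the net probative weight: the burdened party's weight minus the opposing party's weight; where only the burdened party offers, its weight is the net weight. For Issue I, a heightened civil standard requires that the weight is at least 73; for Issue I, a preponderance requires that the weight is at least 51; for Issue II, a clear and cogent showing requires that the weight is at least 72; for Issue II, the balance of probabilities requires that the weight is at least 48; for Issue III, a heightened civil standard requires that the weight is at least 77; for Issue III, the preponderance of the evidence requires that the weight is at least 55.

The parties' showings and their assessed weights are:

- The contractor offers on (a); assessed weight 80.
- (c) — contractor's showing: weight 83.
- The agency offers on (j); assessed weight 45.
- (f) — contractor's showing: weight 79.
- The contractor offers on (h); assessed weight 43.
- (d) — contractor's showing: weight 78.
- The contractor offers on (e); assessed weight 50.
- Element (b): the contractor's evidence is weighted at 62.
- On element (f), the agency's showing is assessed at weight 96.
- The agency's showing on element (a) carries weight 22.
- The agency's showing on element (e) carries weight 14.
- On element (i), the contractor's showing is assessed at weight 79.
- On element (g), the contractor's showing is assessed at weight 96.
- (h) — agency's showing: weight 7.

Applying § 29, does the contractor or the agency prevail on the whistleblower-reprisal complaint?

agency

— Issue I —
At Stage I.1 the contractor must meet a preponderance (weight is at least 51): on (a) the weight is 80 less the opposing 22 gives net 58, which does reach 51, so (a) meets the standard; on (b) the weight is 62, ≥ 51, so (b) meets the standard.
  All elements met. The contractor retains the burden for Stage I.2.
At Stage I.2 the contractor must meet a heightened civil standard (weight is at least 73): on (c) the weight is 83, which does reach 73, so (c) meets the standard; on (d) the weight is 78, ≥ 73, so (d) meets the standard.
  All elements met at the final stage.
With every stage satisfied, the contractor prevails on this issue.
— Issue II —
Stage II.1 — burden on contractor; standard: the balance of probabilities (weight is at least 48).
    (e): 50 − 14 = 36 < 48 [not met]
  The contractor does not carry Stage II.1.
The analysis ends at Stage II.1; the agency prevails on this issue.
— Issue III —
Stage III.1 (contractor, a heightened civil standard, weight is at least 77): (i) 79 ≥ 77 — meets.
  The contractor carries Stage III.1; the agency now bears the burden.
Stage III.2 (agency, the preponderance of the evidence, weight is at least 55): (j) 45 < 55 — fails.
  The agency does not carry Stage III.2.
So the contractor prevails on this issue.
Per-issue: Issue I → contractor; Issue II → agency; Issue III → contractor. The contractor must prevail on every issue; overall, the agency prevails.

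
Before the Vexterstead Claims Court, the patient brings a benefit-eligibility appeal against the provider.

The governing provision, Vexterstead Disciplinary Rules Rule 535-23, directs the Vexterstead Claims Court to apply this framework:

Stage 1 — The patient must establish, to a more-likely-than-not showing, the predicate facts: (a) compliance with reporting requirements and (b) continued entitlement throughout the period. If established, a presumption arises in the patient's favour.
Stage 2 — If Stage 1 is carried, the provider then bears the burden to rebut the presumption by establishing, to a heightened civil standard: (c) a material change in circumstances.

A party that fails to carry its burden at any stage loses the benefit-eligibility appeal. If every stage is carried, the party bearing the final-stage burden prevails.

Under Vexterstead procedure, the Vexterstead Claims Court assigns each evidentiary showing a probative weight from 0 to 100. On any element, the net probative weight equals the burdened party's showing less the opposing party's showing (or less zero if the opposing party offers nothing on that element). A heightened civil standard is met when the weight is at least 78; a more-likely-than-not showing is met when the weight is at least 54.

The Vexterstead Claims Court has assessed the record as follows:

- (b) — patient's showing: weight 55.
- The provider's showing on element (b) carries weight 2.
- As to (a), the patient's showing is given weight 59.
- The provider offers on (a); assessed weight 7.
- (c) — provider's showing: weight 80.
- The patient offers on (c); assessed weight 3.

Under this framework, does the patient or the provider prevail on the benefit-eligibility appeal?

Stage 1 (patient, a more-likely-than-not showing, weight is at least 54): (a) net 59−7=52 < 54 — fails; (b) net 55−2=53 < 54 — fails.
  Stage 1 not carried; the patient fails its burden.
So the provider prevails.

provider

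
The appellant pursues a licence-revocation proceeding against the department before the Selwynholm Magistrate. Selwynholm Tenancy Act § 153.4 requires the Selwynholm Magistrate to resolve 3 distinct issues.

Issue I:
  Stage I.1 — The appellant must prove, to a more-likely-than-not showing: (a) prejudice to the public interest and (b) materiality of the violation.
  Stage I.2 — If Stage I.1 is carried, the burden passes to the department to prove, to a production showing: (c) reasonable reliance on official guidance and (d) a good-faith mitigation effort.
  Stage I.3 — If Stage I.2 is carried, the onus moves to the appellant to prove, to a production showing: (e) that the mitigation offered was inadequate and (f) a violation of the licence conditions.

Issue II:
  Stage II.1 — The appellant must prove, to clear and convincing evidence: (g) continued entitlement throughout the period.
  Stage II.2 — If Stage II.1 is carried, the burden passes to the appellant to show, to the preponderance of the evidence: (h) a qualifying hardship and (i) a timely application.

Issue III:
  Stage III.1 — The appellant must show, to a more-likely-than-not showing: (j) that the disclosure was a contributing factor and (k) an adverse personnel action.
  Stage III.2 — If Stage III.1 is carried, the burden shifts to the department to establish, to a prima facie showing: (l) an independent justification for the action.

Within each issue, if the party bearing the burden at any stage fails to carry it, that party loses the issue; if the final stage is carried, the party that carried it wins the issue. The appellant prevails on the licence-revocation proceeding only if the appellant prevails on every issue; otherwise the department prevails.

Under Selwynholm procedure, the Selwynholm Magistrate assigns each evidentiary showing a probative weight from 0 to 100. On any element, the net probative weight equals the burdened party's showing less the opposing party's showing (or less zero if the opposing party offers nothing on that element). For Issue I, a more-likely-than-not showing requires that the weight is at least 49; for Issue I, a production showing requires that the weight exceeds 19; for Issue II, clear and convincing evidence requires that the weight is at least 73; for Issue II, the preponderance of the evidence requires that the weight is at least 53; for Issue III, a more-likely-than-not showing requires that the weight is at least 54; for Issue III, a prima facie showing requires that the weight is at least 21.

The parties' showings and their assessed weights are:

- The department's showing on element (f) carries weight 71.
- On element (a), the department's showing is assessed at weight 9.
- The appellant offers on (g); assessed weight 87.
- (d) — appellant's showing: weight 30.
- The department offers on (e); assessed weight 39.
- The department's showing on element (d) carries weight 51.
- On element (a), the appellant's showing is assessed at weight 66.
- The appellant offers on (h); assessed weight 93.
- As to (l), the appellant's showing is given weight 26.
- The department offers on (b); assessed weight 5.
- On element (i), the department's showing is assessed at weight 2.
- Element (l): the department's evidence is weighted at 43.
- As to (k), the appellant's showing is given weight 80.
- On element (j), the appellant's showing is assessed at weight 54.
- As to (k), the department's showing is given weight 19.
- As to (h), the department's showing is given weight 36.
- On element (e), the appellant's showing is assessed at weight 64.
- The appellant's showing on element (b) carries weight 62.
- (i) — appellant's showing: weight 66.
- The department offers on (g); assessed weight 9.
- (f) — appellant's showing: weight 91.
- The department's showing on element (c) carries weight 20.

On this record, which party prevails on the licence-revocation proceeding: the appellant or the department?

appellant

— Issue I —
Stage I.1 — burden on appellant; standard: a more-likely-than-not showing (weight is at least 49).
    (a): 66 − 9 = 57 ≥ 49 [met]
    (b): 62 − 5 = 57 ≥ 49 [met]
  The appellant carries Stage I.1; the department now bears the burden.
Stage I.2 — burden on department; standard: a production showing (weight exceeds 19).
    (c): 20 > 19 [met]
    (d): 51 − 30 = 21 > 19 [met]
  The department carries Stage I.2; the appellant now bears the burden.
Stage I.3 — burden on appellant; standard: a production showing (weight exceeds 19).
    (e): 64 − 39 = 25 > 19 [met]
    (f): 91 − 71 = 20 > 19 [met]
  All elements met at the final stage.
With every stage satisfied, the appellant prevails on this issue.
— Issue II —
At Stage II.1 the appellant must meet clear and convincing evidence (weight is at least 73): on (g) the weight is 87 less the opposing 9 gives net 78, ≥ 73, so (g) meets the standard.
  Stage II.1 carried; the burden remains with the appellant.
At Stage II.2 the appellant must meet the preponderance of the evidence (weight is at least 53): on (h) the weight is 93 less the opposing 36 gives net 57, which does reach 53, so (h) meets the standard; on (i) the weight is 66 less the opposing 2 gives net 64, ≥ 53, so (i) meets the standard.
  All elements met at the final stage.
All stages carried — the appellant prevails on this issue.
— Issue III —
Stage III.1 — burden on appellant; standard: a more-likely-than-not showing (weight is at least 54).
    (j): 54 ≥ 54 [met]
    (k): 80 − 19 = 61 ≥ 54 [met]
  Stage III.1 is satisfied; the onus moves to the department.
Stage III.2 — burden on department; standard: a prima facie showing (weight is at least 21).
    (l): 43 − 26 = 17 < 21 [not met]
  Not every element is met, so the department fails to carry Stage III.2.
So the appellant prevails on this issue.
Per-issue: Issue I → appellant; Issue II → appellant; Issue III → appellant. The appellant must prevail on every issue; overall, the appellant prevails.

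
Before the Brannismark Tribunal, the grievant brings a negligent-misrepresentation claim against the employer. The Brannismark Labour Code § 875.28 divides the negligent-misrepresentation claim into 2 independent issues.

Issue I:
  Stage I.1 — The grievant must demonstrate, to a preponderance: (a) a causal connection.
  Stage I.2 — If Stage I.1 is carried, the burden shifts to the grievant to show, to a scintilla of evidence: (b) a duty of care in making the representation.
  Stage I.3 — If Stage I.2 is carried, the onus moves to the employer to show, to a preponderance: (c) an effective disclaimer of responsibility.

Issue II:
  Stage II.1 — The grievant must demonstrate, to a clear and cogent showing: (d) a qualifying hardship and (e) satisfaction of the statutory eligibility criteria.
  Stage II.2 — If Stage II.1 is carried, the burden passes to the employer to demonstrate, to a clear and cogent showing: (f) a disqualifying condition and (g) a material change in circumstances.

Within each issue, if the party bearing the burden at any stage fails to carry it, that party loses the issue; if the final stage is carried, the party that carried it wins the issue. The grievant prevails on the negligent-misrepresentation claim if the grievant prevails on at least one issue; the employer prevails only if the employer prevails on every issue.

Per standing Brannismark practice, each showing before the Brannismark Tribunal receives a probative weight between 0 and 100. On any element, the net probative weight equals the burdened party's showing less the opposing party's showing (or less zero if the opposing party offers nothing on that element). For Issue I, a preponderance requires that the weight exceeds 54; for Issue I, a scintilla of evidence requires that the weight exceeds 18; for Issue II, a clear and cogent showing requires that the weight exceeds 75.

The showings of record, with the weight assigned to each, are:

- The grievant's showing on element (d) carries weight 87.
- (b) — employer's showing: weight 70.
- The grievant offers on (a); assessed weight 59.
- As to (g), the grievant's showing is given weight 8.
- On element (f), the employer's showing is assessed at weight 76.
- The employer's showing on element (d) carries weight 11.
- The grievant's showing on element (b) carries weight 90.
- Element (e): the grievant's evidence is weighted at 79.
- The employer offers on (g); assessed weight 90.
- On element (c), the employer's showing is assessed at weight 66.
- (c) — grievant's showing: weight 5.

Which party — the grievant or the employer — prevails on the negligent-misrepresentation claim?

employer

— Issue I —
Stage I.1 — burden on grievant; standard: a preponderance (weight exceeds 54).
    (a): 59 > 54 [met]
  All elements met. The grievant retains the burden for Stage I.2.
Stage I.2 — burden on grievant; standard: a scintilla of evidence (weight exceeds 18).
    (b): 90 − 70 = 20 > 18 [met]
  Stage I.2 is satisfied; the onus moves to the employer.
Stage I.3 — burden on employer; standard: a preponderance (weight exceeds 54).
    (c): 66 − 5 = 61 > 54 [met]
  All elements met at the final stage.
Every stage carried; the employer prevails on this issue.
— Issue II —
At Stage II.1 the grievant must meet a clear and cogent showing (weight exceeds 75): on (d) the weight is 87 less the opposing 11 gives net 76, which does exceed 75, so (d) meets the standard; on (e) the weight is 79, > 75, so (e) meets the standard.
  Stage II.1 carried; the burden shifts to the employer.
At Stage II.2 the employer must meet a clear and cogent showing (weight exceeds 75): on (f) the weight is 76, which does exceed 75, so (f) meets the standard; on (g) the weight is 90 less the opposing 8 gives net 82, > 75, so (g) meets the standard.
  The employer carries the last stage.
With every stage satisfied, the employer prevails on this issue.
Per-issue: Issue I → employer; Issue II → employer. The grievant must prevail on at least one issue; overall, the employer prevails.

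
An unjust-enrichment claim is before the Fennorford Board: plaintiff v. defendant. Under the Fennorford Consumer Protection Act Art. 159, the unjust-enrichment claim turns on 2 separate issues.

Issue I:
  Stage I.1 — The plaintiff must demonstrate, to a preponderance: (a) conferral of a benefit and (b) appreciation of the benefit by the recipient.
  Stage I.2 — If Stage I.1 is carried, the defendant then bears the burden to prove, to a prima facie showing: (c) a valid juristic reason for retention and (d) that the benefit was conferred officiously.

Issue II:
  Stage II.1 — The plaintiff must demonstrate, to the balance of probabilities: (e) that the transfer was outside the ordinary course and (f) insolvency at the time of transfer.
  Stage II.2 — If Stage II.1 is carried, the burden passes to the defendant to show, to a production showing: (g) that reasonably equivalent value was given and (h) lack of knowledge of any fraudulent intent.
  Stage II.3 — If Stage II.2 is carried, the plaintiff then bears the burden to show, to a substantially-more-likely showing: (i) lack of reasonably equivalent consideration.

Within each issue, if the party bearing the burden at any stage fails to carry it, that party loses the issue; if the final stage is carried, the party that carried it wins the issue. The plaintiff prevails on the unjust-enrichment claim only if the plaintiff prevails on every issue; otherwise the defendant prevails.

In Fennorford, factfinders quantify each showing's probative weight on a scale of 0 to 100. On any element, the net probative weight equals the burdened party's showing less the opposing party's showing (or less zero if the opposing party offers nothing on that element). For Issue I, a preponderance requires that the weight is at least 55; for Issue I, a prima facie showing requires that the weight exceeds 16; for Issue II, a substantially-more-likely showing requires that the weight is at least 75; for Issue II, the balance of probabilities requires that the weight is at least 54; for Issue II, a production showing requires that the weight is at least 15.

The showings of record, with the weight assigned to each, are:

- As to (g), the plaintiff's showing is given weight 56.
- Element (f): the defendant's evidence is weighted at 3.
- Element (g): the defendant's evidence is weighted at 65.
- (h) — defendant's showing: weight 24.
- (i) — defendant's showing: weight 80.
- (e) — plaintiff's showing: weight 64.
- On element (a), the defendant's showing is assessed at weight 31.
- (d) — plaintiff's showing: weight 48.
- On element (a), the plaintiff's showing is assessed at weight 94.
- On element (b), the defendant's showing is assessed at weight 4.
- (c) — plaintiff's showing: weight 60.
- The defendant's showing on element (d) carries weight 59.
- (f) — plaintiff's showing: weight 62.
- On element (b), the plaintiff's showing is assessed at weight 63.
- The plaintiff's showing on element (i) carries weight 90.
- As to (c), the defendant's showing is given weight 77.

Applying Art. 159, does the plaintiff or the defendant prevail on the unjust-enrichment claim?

plaintiff

— Issue I —
At Stage I.1 the plaintiff must meet a preponderance (weight is at least 55): on (a) the weight is 94 less the opposing 31 gives net 63, which does reach 55, so (a) meets the standard; on (b) the weight is 63 less the opposing 4 gives net 59, which does reach 55, so (b) meets the standard.
  Stage I.1 carried; the burden shifts to the defendant.
At Stage I.2 the defendant must meet a prima facie showing (weight exceeds 16): on (c) the weight is 77 less the opposing 60 gives net 17, which does exceed 16, so (c) meets the standard; on (d) the weight is 59 less the opposing 48 gives net 11, which does not exceed 16, so (d) does not meet the standard.
  Stage I.2 not carried; the defendant fails its burden.
The plaintiff prevails on this issue.
— Issue II —
Stage II.1 (plaintiff, the balance of probabilities, weight is at least 54): (e) 64 ≥ 54 — meets; (f) net 62−3=59 ≥ 54 — meets.
  All elements met. The burden passes to the defendant.
Stage II.2 (defendant, a production showing, weight is at least 15): (g) net 65−56=9 < 15 — fails; (h) 24 ≥ 15 — meets.
  Not every element is met, so the defendant fails to carry Stage II.2.
The analysis ends at Stage II.2; the plaintiff prevails on this issue.
Per-issue: Issue I → plaintiff; Issue II → plaintiff. The plaintiff must prevail on every issue; overall, the plaintiff prevails.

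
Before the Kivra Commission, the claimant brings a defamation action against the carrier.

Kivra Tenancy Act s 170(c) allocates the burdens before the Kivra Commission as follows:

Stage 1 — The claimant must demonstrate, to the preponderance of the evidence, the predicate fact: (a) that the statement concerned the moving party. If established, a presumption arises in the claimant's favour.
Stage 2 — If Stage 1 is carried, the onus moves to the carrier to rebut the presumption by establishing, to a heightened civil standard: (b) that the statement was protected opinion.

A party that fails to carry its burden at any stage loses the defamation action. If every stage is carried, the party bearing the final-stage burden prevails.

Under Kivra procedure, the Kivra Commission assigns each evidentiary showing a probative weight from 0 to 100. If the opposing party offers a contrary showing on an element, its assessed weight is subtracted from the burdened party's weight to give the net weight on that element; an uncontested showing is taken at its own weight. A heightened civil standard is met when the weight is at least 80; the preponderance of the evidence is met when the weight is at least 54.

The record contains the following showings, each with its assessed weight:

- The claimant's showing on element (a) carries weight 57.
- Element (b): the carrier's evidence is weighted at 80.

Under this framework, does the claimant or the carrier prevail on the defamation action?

Stage 1 — burden on claimant; standard: the preponderance of the evidence (weight is at least 54).
    (a): 57 ≥ 54 [met]
  The claimant carries Stage 1; the carrier now bears the burden.
Stage 2 — burden on carrier; standard: a heightened civil standard (weight is at least 80).
    (b): 80 ≥ 80 [met]
  The carrier carries the last stage.
Every stage carried; the carrier prevails.

carrier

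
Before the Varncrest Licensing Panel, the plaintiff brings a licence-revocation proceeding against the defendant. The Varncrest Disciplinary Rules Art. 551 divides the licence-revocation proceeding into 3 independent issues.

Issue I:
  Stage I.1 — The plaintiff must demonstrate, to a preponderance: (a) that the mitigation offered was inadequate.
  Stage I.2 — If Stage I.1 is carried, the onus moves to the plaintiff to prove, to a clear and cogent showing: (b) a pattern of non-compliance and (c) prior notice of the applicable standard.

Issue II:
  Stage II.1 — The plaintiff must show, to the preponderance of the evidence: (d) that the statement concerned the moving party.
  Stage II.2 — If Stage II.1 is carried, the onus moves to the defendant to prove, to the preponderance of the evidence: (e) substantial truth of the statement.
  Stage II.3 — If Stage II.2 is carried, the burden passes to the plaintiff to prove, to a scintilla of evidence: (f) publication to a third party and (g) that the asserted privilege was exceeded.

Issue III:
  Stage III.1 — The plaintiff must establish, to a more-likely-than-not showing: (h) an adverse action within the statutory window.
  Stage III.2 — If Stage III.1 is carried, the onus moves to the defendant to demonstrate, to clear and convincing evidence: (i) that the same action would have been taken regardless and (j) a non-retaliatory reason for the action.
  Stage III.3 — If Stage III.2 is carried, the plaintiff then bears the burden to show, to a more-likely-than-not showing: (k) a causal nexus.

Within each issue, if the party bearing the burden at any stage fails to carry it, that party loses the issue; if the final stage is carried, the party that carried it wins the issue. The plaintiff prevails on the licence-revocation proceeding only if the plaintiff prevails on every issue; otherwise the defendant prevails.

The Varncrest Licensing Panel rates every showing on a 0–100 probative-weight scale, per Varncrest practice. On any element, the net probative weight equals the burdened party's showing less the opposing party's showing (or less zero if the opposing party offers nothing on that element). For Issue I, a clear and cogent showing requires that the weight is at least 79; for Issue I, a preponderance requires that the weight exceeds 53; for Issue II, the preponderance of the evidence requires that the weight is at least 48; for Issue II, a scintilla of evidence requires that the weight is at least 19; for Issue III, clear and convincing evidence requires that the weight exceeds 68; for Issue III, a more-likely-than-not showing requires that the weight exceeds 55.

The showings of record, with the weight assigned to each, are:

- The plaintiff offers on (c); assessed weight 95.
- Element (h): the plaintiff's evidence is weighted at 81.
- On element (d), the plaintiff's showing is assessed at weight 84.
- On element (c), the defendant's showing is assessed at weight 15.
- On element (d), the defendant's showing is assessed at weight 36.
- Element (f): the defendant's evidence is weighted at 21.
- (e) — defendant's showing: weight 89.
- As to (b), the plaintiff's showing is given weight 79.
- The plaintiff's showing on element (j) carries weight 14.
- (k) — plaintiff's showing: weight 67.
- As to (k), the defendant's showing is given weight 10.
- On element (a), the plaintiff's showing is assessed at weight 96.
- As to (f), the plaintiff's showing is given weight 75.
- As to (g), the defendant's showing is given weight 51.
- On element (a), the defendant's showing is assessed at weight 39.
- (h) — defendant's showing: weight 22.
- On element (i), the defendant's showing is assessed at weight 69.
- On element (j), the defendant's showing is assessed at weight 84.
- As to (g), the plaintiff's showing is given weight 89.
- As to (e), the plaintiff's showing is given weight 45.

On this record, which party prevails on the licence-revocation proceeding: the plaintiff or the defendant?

plaintiff

— Issue I —
Stage I.1 (plaintiff, a preponderance, weight exceeds 53): (a) net 96−39=57 > 53 — meets.
  Stage I.1 carried; the burden remains with the plaintiff.
Stage I.2 (plaintiff, a clear and cogent showing, weight is at least 79): (b) 79 ≥ 79 — meets; (c) net 95−15=80 ≥ 79 — meets.
  The plaintiff carries the last stage.
All stages carried — the plaintiff prevails on this issue.
— Issue II —
Stage II.1 — burden on plaintiff; standard: the preponderance of the evidence (weight is at least 48).
    (d): 84 − 36 = 48 ≥ 48 [met]
  The plaintiff carries Stage II.1; the defendant now bears the burden.
Stage II.2 — burden on defendant; standard: the preponderance of the evidence (weight is at least 48).
    (e): 89 − 45 = 44 < 48 [not met]
  The defendant does not carry Stage II.2.
The plaintiff prevails on this issue.
— Issue III —
At Stage III.1 the plaintiff must meet a more-likely-than-not showing (weight exceeds 55): on (h) the weight is 81 less the opposing 22 gives net 59, > 55, so (h) meets the standard.
  The plaintiff carries Stage III.1; the defendant now bears the burden.
At Stage III.2 the defendant must meet clear and convincing evidence (weight exceeds 68): on (i) the weight is 69, > 68, so (i) meets the standard; on (j) the weight is 84 less the opposing 14 gives net 70, which does exceed 68, so (j) meets the standard.
  Stage III.2 is satisfied; the onus moves to the plaintiff.
At Stage III.3 the plaintiff must meet a more-likely-than-not showing (weight exceeds 55): on (k) the weight is 67 less the opposing 10 gives net 57, which does exceed 55, so (k) meets the standard.
  The plaintiff carries the last stage.
All stages carried — the plaintiff prevails on this issue.
Per-issue: Issue I → plaintiff; Issue II → plaintiff; Issue III → plaintiff. The plaintiff must prevail on every issue; overall, the plaintiff prevails.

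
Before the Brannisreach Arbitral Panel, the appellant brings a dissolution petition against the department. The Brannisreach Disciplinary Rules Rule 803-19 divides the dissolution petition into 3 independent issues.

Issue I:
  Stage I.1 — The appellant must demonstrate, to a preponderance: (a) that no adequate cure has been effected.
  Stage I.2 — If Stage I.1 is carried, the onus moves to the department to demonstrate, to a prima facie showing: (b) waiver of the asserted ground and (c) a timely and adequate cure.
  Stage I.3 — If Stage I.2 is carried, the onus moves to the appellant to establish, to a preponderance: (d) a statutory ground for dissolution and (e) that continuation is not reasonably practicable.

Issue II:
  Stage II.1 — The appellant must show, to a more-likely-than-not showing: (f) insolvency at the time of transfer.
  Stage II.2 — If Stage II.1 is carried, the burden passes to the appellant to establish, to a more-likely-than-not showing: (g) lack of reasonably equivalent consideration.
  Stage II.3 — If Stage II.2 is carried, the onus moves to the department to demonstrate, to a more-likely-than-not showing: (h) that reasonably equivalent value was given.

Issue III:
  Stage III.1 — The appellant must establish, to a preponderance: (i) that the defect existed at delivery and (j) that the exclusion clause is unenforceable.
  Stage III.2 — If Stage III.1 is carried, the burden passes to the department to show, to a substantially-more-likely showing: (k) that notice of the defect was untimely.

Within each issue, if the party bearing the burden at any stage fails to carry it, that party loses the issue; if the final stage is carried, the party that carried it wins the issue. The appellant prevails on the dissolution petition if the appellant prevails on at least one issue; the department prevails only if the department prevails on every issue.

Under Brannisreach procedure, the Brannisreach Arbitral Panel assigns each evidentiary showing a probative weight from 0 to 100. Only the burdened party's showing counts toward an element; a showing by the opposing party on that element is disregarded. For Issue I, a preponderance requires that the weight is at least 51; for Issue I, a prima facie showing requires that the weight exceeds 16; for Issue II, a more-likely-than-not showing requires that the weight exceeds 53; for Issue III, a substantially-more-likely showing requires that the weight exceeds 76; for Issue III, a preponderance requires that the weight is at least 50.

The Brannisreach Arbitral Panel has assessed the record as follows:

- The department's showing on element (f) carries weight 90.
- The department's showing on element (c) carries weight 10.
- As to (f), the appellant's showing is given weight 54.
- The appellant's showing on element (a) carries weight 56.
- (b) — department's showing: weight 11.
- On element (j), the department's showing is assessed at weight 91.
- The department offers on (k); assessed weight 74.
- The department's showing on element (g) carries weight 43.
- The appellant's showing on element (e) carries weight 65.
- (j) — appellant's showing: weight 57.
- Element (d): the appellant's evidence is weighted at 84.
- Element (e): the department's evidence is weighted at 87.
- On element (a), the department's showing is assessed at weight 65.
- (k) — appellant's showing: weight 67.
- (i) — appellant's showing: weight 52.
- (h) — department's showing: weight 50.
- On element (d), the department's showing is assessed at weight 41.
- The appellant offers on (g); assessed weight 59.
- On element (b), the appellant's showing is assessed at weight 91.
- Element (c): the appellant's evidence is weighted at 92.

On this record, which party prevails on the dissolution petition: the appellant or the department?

appellant

— Issue I —
Stage I.1 — burden on appellant; standard: a preponderance (weight is at least 51).
    (a): 56 (department's 65 disregarded) ≥ 51 [met]
  All elements met. The burden passes to the department.
Stage I.2 — burden on department; standard: a prima facie showing (weight exceeds 16).
    (b): 11 (appellant's 91 disregarded) ≤ 16 [not met]
    (c): 10 (appellant's 92 disregarded) ≤ 16 [not met]
  Stage I.2 not carried; the department fails its burden.
The analysis ends at Stage I.2; the appellant prevails on this issue.
— Issue II —
Stage II.1 (appellant, a more-likely-than-not showing, weight exceeds 53): (f) 54 (department's 90 disregarded) > 53 — meets.
  All elements met. The appellant retains the burden for Stage II.2.
Stage II.2 (appellant, a more-likely-than-not showing, weight exceeds 53): (g) 59 (department's 43 disregarded) > 53 — meets.
  Stage II.2 is satisfied; the onus moves to the department.
Stage II.3 (department, a more-likely-than-not showing, weight exceeds 53): (h) 50 ≤ 53 — fails.
  Not every element is met, so the department fails to carry Stage II.3.
The appellant prevails on this issue.
— Issue III —
Stage III.1 (appellant, a preponderance, weight is at least 50): (i) 52 ≥ 50 — meets; (j) 57 (department's 91 disregarded) ≥ 50 — meets.
  Stage III.1 is satisfied; the onus moves to the department.
Stage III.2 (department, a substantially-more-likely showing, weight exceeds 76): (k) 74 (appellant's 67 disregarded) ≤ 76 — fails.
  Stage III.2 not carried; the department fails its burden.
So the appellant prevails on this issue.
Per-issue: Issue I → appellant; Issue II → appellant; Issue III → appellant. The appellant must prevail on at least one issue; overall, the appellant prevails.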